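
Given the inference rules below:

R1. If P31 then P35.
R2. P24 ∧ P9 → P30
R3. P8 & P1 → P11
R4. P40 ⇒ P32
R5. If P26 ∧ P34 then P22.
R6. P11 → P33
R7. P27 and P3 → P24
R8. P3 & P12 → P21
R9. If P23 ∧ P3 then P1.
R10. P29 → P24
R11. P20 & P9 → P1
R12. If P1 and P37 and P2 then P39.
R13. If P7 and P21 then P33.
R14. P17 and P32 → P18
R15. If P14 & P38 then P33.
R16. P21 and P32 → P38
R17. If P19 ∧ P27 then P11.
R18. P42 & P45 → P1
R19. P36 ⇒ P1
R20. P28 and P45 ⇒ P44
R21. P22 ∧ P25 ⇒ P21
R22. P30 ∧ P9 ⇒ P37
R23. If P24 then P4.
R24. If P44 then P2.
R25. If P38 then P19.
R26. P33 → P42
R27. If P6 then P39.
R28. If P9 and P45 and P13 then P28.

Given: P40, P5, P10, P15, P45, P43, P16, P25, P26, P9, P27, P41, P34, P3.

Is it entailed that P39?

No

Forward chaining from the given facts derives: P32, P22, P24, P21, P4, P30, P38, P37, P19, P11, P33, P42, P1.
Rules concluding P39: R12 needs P2; R27 needs P6 — none of these are established.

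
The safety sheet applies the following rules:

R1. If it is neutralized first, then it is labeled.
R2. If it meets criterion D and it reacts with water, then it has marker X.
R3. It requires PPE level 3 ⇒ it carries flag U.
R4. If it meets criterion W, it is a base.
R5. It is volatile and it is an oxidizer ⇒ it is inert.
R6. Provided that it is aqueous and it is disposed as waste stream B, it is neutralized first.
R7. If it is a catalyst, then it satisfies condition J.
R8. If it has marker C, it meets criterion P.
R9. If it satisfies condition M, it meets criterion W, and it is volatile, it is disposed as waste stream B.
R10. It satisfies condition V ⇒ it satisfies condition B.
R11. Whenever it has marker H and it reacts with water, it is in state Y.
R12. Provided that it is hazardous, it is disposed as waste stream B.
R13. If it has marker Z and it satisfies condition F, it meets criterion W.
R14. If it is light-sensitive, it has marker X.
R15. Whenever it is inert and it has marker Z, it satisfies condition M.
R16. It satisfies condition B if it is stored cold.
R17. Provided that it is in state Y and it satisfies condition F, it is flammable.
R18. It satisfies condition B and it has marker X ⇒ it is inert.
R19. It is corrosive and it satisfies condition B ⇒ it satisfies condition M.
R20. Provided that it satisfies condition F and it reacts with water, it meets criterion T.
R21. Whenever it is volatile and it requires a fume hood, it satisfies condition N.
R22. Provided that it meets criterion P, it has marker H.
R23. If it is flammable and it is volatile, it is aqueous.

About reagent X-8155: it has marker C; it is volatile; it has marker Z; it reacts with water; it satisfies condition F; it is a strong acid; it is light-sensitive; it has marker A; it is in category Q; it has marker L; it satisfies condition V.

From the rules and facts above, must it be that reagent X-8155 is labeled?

Yes

By R8 (it has marker C): it meets criterion P.
By R10 (it satisfies condition V): it satisfies condition B.
By R13 (it has marker Z, it satisfies condition F): it meets criterion W.
By R14 (it is light-sensitive): it has marker X.
By R18 (it satisfies condition B, it has marker X): it is inert.
By R22 (it meets criterion P): it has marker H.
By R11 (it has marker H, it reacts with water): it is in state Y.
By R15 (it is inert, it has marker Z): it satisfies condition M.
By R17 (it is in state Y, it satisfies condition F): it is flammable.
By R23 (it is flammable, it is volatile): it is aqueous.
By R9 (it satisfies condition M, it meets criterion W, it is volatile): it is disposed as waste stream B.
By R6 (it is aqueous, it is disposed as waste stream B): it is neutralized first.
By R1 (it is neutralized first): it is labeled.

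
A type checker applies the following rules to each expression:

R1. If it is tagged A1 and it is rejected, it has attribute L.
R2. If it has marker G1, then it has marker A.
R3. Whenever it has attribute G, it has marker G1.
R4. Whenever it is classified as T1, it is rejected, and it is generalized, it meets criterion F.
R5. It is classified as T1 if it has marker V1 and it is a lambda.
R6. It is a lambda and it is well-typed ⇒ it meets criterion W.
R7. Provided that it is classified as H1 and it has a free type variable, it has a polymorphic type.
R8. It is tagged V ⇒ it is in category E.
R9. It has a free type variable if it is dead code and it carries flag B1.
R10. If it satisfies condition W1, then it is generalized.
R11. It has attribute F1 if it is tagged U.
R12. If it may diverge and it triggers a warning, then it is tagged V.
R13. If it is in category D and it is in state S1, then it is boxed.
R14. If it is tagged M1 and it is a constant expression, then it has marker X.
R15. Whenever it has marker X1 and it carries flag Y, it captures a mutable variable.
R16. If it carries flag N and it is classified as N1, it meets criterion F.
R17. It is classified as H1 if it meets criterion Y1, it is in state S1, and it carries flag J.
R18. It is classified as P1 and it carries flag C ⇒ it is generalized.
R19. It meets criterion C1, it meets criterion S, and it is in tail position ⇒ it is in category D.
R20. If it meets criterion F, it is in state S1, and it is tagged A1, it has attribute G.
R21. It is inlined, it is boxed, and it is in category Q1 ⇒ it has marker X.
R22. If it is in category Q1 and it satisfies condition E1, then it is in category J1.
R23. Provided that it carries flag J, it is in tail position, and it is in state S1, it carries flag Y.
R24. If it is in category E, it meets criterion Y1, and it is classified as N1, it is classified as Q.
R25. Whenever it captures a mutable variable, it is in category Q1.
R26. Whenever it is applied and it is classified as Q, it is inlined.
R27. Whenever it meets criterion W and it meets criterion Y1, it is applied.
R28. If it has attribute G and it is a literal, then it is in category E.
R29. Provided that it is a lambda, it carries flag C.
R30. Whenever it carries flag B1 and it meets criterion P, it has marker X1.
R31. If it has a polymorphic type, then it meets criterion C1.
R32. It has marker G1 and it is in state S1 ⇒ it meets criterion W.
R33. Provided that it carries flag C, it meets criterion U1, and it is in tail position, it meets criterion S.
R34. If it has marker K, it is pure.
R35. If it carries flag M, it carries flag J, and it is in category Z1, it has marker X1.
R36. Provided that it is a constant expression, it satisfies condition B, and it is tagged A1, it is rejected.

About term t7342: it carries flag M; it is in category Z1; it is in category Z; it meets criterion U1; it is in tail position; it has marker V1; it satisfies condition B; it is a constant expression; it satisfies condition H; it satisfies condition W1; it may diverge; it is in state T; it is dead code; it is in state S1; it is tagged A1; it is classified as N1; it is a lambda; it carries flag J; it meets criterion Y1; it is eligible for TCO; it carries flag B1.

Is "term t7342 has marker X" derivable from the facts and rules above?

Forward chaining from the given facts derives: is classified as T1, has a free type variable, is generalized, is classified as H1, carries flag Y, carries flag C, meets criterion S, has marker X1, is rejected, has attribute L, meets criterion F, has a polymorphic type, captures a mutable variable, has attribute G, is in category Q1, meets criterion C1, has marker G1, is in category D, meets criterion W, has marker A, is boxed, is applied.
Rules concluding "it has marker X": R14 needs "it is tagged M1"; R21 needs "it is inlined" — none of these are established.

No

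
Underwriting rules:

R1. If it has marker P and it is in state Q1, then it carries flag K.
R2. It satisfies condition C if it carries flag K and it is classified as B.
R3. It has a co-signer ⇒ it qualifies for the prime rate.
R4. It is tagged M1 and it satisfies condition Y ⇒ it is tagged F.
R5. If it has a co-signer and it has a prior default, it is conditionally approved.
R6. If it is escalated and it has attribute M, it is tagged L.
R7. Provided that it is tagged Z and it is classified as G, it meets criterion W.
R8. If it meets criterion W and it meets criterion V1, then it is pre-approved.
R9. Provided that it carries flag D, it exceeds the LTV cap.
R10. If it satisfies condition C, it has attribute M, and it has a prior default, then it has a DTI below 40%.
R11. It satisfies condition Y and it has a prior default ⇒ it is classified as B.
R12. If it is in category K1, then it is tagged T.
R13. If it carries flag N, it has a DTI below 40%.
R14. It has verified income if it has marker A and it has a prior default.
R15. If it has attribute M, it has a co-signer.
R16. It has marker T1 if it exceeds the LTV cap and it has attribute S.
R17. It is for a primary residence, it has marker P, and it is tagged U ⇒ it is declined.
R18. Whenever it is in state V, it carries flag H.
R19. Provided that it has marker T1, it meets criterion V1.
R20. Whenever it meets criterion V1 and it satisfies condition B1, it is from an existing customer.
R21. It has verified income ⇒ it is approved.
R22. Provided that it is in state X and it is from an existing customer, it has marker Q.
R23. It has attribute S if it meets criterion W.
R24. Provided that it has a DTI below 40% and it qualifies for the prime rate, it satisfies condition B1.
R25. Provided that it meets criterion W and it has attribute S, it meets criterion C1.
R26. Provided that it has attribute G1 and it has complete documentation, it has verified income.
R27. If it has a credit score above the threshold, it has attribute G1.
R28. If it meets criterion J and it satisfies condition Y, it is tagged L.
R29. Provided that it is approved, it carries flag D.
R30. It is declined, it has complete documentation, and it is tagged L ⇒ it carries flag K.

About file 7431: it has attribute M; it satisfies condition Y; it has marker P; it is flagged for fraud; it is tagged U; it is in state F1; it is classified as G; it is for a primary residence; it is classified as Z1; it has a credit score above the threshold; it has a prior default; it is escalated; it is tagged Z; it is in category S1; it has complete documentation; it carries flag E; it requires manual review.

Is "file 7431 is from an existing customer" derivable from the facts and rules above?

By R6 (it is escalated, it has attribute M): it is tagged L.
By R7 (it is tagged Z, it is classified as G): it meets criterion W.
By R11 (it satisfies condition Y, it has a prior default): it is classified as B.
By R15 (it has attribute M): it has a co-signer.
By R17 (it is for a primary residence, it has marker P, it is tagged U): it is declined.
By R23 (it meets criterion W): it has attribute S.
By R27 (it has a credit score above the threshold): it has attribute G1.
By R30 (it is declined, it has complete documentation, it is tagged L): it carries flag K.
By R2 (it carries flag K, it is classified as B): it satisfies condition C.
By R3 (it has a co-signer): it qualifies for the prime rate.
By R10 (it satisfies condition C, it has attribute M, it has a prior default): it has a DTI below 40%.
By R24 (it has a DTI below 40%, it qualifies for the prime rate): it satisfies condition B1.
By R26 (it has attribute G1, it has complete documentation): it has verified income.
By R21 (it has verified income): it is approved.
By R29 (it is approved): it carries flag D.
By R9 (it carries flag D): it exceeds the LTV cap.
By R16 (it exceeds the LTV cap, it has attribute S): it has marker T1.
By R19 (it has marker T1): it meets criterion V1.
By R20 (it meets criterion V1, it satisfies condition B1): it is from an existing customer.

Yes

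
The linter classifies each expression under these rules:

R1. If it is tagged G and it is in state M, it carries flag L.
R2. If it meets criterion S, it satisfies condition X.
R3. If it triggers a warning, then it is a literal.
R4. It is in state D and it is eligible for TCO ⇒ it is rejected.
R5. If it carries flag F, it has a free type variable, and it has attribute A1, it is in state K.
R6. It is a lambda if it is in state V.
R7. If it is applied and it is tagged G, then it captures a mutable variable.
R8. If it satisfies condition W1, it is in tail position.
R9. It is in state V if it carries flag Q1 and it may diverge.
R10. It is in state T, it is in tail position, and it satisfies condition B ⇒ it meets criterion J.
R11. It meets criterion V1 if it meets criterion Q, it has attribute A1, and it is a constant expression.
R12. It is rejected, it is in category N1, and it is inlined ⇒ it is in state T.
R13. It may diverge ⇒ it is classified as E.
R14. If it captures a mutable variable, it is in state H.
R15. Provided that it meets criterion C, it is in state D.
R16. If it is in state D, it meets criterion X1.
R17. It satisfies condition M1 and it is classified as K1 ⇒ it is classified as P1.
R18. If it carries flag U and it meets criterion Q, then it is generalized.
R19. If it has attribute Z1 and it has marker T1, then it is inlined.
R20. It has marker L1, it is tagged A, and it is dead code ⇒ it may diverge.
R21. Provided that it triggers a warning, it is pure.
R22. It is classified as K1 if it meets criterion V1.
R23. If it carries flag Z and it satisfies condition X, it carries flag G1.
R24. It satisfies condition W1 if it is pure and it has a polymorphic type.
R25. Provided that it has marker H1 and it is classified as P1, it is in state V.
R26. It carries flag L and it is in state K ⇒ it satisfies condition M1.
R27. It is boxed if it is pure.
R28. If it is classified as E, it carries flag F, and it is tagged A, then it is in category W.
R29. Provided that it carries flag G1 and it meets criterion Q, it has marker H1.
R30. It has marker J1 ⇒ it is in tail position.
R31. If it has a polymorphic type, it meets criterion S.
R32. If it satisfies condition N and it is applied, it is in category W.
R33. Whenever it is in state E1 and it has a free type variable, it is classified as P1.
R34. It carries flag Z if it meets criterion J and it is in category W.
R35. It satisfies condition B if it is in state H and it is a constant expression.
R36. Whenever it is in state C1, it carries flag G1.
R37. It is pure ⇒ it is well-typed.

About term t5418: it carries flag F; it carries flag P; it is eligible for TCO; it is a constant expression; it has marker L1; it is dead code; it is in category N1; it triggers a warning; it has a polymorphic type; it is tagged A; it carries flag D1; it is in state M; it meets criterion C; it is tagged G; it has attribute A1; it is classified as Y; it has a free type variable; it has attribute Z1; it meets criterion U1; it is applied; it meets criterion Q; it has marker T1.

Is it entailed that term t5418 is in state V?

By R1 (it is tagged G, it is in state M): it carries flag L.
By R5 (it carries flag F, it has a free type variable, it has attribute A1): it is in state K.
By R7 (it is applied, it is tagged G): it captures a mutable variable.
By R11 (it meets criterion Q, it has attribute A1, it is a constant expression): it meets criterion V1.
By R14 (it captures a mutable variable): it is in state H.
By R15 (it meets criterion C): it is in state D.
By R19 (it has attribute Z1, it has marker T1): it is inlined.
By R20 (it has marker L1, it is tagged A, it is dead code): it may diverge.
By R21 (it triggers a warning): it is pure.
By R22 (it meets criterion V1): it is classified as K1.
By R24 (it is pure, it has a polymorphic type): it satisfies condition W1.
By R26 (it carries flag L, it is in state K): it satisfies condition M1.
By R31 (it has a polymorphic type): it meets criterion S.
By R35 (it is in state H, it is a constant expression): it satisfies condition B.
By R2 (it meets criterion S): it satisfies condition X.
By R4 (it is in state D, it is eligible for TCO): it is rejected.
By R8 (it satisfies condition W1): it is in tail position.
By R12 (it is rejected, it is in category N1, it is inlined): it is in state T.
By R13 (it may diverge): it is classified as E.
By R17 (it satisfies condition M1, it is classified as K1): it is classified as P1.
By R28 (it is classified as E, it carries flag F, it is tagged A): it is in category W.
By R10 (it is in state T, it is in tail position, it satisfies condition B): it meets criterion J.
By R34 (it meets criterion J, it is in category W): it carries flag Z.
By R23 (it carries flag Z, it satisfies condition X): it carries flag G1.
By R29 (it carries flag G1, it meets criterion Q): it has marker H1.
By R25 (it has marker H1, it is classified as P1): it is in state V.

Yes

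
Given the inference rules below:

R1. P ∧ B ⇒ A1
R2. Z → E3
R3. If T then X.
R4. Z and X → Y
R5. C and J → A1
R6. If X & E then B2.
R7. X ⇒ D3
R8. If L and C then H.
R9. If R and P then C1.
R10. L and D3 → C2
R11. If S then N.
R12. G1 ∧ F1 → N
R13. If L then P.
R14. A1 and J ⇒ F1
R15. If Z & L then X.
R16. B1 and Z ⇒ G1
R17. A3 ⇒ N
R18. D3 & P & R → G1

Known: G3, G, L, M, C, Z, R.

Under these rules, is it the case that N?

Forward chaining from the given facts derives: E3, H, P, X, Y, D3, C1, C2, G1.
Rules concluding N: R11 needs S; R12 needs F1; R17 needs A3 — none of these are established.

No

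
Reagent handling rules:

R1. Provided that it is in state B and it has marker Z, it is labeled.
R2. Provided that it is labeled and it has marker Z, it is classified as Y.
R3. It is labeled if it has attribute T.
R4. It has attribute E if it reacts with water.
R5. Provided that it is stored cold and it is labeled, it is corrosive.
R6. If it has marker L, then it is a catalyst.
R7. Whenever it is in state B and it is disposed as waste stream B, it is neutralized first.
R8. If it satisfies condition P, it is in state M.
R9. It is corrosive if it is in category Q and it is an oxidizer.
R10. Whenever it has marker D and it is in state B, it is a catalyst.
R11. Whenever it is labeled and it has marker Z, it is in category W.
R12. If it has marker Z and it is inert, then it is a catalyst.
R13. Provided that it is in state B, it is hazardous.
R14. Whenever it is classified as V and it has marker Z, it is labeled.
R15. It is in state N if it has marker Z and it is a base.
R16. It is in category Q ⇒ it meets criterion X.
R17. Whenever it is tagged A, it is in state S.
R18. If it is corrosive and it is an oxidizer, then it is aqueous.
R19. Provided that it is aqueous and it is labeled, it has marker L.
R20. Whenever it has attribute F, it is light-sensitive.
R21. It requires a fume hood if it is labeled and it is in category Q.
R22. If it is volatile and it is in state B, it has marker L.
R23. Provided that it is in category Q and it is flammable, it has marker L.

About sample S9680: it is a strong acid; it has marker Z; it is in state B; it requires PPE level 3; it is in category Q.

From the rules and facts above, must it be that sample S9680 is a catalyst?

Forward chaining from the given facts derives: is labeled, is classified as Y, is in category W, is hazardous, meets criterion X, requires a fume hood.
Rules concluding "it is a catalyst": R6 needs "it has marker L"; R10 needs "it has marker D"; R12 needs "it is inert" — none of these are established.

No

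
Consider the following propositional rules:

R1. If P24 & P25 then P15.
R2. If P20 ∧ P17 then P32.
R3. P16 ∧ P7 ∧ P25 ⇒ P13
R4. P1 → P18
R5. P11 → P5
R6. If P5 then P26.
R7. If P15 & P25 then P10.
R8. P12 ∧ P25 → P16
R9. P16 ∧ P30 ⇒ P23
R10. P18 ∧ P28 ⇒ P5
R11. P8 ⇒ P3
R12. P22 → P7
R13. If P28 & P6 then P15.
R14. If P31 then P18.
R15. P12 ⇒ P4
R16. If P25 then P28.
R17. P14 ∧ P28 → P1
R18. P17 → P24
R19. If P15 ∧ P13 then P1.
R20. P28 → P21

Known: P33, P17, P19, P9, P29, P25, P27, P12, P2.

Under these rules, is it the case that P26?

No

Forward chaining from the given facts derives: P16, P4, P28, P24, P21, P15, P10.
The only rule concluding P26 is R6, which needs P5; that is never established.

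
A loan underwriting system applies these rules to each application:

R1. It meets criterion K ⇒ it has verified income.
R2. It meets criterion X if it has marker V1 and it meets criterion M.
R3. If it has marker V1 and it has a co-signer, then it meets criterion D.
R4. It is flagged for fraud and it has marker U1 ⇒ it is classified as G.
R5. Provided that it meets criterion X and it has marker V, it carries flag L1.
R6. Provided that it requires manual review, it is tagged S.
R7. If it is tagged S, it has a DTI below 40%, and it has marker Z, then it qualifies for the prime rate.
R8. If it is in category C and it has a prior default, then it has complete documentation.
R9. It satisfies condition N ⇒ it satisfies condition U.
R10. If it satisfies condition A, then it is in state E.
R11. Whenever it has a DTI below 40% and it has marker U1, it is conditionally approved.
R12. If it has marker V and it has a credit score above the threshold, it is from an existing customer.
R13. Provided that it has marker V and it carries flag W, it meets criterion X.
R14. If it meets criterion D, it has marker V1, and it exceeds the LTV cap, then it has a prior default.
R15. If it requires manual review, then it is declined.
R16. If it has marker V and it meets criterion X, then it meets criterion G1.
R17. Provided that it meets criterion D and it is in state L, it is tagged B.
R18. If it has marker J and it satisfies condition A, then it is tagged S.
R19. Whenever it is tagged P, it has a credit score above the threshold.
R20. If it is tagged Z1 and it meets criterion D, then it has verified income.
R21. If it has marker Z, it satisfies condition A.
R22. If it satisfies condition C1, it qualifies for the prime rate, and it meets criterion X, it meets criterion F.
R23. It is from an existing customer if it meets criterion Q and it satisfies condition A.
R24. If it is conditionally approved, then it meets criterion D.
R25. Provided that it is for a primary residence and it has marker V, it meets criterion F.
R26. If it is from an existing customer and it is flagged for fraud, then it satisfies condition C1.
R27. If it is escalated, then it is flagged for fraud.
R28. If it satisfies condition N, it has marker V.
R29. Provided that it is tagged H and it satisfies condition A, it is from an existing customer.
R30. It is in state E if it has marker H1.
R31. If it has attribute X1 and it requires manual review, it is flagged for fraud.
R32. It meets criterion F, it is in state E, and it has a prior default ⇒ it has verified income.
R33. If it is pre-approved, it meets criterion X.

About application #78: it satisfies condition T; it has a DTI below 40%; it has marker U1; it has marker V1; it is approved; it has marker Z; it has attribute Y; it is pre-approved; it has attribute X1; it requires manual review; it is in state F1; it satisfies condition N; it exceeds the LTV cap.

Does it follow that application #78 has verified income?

Forward chaining from the given facts derives: is tagged S, qualifies for the prime rate, satisfies condition U, is conditionally approved, is declined, satisfies condition A, meets criterion D, has marker V, is flagged for fraud, meets criterion X, is classified as G, carries flag L1, is in state E, has a prior default, meets criterion G1.
Rules concluding "it has verified income": R1 needs "it meets criterion K"; R20 needs "it is tagged Z1"; R32 needs "it meets criterion F" — none of these are established.

No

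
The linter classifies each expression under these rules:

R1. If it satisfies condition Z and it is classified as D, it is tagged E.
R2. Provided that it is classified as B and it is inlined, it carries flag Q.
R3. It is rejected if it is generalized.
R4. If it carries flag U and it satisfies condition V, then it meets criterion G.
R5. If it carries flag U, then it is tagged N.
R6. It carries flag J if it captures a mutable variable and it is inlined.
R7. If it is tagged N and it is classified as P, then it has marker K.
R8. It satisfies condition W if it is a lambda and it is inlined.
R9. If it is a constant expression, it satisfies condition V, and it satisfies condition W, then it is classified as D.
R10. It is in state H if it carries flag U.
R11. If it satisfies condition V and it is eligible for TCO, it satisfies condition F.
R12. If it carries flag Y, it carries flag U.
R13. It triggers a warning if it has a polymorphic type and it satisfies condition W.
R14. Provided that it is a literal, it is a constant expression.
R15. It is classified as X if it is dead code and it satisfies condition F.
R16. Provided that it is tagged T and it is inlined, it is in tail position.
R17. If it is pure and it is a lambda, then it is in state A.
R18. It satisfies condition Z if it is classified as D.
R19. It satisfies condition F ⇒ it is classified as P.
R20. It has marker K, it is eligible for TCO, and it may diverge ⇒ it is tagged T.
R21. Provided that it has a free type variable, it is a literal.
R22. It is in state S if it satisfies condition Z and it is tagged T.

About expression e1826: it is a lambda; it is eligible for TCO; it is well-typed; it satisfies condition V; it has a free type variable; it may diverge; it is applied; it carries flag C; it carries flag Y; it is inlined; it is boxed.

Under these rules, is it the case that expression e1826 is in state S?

By R8 (it is a lambda, it is inlined): it satisfies condition W.
By R11 (it satisfies condition V, it is eligible for TCO): it satisfies condition F.
By R12 (it carries flag Y): it carries flag U.
By R19 (it satisfies condition F): it is classified as P.
By R21 (it has a free type variable): it is a literal.
By R5 (it carries flag U): it is tagged N.
By R7 (it is tagged N, it is classified as P): it has marker K.
By R14 (it is a literal): it is a constant expression.
By R20 (it has marker K, it is eligible for TCO, it may diverge): it is tagged T.
By R9 (it is a constant expression, it satisfies condition V, it satisfies condition W): it is classified as D.
By R18 (it is classified as D): it satisfies condition Z.
By R22 (it satisfies condition Z, it is tagged T): it is in state S.

Yes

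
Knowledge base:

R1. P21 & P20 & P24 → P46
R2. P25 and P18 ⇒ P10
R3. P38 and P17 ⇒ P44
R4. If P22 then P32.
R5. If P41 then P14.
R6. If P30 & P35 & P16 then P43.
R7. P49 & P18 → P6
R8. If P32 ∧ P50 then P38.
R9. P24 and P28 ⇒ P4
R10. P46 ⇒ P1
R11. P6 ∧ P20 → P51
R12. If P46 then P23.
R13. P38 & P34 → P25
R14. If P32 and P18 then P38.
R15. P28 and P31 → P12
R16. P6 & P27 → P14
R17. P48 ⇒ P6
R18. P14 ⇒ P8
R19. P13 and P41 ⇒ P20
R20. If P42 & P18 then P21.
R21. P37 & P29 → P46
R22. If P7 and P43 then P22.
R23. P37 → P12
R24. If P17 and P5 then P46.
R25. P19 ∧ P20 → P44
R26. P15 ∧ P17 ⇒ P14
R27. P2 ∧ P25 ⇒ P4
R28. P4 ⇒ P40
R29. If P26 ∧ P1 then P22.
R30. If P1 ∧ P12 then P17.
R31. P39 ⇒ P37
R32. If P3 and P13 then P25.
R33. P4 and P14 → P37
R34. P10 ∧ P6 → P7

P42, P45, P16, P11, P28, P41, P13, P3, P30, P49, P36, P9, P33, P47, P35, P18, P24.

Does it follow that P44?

Yes

P14  (by R5: P41)
P43  (by R6: P30, P35, P16)
P6  (by R7: P49, P18)
P4  (by R9: P24, P28)
P20  (by R19: P13, P41)
P21  (by R20: P42, P18)
P25  (by R32: P3, P13)
P37  (by R33: P4, P14)
P46  (by R1: P21, P20, P24)
P10  (by R2: P25, P18)
P1  (by R10: P46)
P12  (by R23: P37)
P17  (by R30: P1, P12)
P7  (by R34: P10, P6)
P22  (by R22: P7, P43)
P32  (by R4: P22)
P38  (by R14: P32, P18)
P44  (by R3: P38, P17)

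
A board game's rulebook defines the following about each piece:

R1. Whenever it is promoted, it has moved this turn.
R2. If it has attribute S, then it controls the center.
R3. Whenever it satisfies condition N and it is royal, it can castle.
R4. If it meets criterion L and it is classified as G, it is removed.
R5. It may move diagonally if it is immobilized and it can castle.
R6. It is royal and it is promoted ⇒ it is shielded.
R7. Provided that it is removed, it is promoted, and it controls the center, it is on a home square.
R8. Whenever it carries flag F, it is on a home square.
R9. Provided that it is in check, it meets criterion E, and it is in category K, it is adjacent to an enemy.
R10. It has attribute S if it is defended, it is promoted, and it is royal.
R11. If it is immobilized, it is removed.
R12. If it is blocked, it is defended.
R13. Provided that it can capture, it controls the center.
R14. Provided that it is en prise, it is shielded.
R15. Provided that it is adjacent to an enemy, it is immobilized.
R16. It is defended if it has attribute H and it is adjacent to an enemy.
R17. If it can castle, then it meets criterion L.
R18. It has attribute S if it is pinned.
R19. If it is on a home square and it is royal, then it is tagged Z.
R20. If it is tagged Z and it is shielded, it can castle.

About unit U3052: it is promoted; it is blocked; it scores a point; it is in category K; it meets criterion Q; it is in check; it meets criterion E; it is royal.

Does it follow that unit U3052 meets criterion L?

By R6 (it is royal, it is promoted): it is shielded.
By R9 (it is in check, it meets criterion E, it is in category K): it is adjacent to an enemy.
By R12 (it is blocked): it is defended.
By R15 (it is adjacent to an enemy): it is immobilized.
By R10 (it is defended, it is promoted, it is royal): it has attribute S.
By R11 (it is immobilized): it is removed.
By R2 (it has attribute S): it controls the center.
By R7 (it is removed, it is promoted, it controls the center): it is on a home square.
By R19 (it is on a home square, it is royal): it is tagged Z.
By R20 (it is tagged Z, it is shielded): it can castle.
By R17 (it can castle): it meets criterion L.

Yes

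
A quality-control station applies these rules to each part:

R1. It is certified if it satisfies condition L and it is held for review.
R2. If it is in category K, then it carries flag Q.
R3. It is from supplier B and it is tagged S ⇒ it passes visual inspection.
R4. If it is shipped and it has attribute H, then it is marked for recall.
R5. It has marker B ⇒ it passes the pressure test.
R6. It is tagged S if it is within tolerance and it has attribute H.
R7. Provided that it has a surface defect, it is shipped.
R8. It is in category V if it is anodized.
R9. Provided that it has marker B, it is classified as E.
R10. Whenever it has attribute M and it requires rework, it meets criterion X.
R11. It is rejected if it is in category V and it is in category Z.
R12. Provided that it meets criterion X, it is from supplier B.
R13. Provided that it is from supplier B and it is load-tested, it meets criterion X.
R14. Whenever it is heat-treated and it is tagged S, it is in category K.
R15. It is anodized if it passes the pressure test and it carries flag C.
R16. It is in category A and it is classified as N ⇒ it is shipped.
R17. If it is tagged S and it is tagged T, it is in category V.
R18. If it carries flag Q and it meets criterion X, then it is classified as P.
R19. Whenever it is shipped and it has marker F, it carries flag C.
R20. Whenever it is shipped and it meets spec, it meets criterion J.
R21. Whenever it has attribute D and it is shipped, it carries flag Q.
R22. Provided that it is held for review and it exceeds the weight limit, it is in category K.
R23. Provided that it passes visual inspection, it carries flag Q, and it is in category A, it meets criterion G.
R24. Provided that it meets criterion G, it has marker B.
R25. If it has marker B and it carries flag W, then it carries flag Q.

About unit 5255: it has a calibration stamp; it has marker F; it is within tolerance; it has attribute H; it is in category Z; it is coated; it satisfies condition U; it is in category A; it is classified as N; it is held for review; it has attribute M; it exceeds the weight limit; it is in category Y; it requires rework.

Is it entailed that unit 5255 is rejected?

By R6 (it is within tolerance, it has attribute H): it is tagged S.
By R10 (it has attribute M, it requires rework): it meets criterion X.
By R12 (it meets criterion X): it is from supplier B.
By R16 (it is in category A, it is classified as N): it is shipped.
By R19 (it is shipped, it has marker F): it carries flag C.
By R22 (it is held for review, it exceeds the weight limit): it is in category K.
By R2 (it is in category K): it carries flag Q.
By R3 (it is from supplier B, it is tagged S): it passes visual inspection.
By R23 (it passes visual inspection, it carries flag Q, it is in category A): it meets criterion G.
By R24 (it meets criterion G): it has marker B.
By R5 (it has marker B): it passes the pressure test.
By R15 (it passes the pressure test, it carries flag C): it is anodized.
By R8 (it is anodized): it is in category V.
By R11 (it is in category V, it is in category Z): it is rejected.

Yes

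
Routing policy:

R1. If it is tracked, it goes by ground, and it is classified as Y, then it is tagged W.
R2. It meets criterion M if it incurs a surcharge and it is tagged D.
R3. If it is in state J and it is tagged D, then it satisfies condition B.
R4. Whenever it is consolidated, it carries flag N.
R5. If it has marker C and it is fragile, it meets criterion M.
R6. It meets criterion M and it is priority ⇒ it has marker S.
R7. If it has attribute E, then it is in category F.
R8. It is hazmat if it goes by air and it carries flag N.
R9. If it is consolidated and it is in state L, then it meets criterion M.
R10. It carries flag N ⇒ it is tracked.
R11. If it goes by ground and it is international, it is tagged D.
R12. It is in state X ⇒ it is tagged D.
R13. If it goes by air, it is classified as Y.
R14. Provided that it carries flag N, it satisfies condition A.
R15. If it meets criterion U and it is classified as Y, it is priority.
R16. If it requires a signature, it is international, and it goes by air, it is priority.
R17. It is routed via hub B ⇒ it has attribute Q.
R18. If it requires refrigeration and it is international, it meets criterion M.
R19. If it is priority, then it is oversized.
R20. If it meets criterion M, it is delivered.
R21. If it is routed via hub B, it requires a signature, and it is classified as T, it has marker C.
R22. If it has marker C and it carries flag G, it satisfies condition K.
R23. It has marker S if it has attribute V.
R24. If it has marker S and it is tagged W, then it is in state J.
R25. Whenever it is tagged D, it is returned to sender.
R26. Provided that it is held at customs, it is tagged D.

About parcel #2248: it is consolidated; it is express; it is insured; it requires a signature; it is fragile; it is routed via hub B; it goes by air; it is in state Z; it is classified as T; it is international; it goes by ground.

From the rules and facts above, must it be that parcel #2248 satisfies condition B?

By R4 (it is consolidated): it carries flag N.
By R10 (it carries flag N): it is tracked.
By R11 (it goes by ground, it is international): it is tagged D.
By R13 (it goes by air): it is classified as Y.
By R16 (it requires a signature, it is international, it goes by air): it is priority.
By R21 (it is routed via hub B, it requires a signature, it is classified as T): it has marker C.
By R1 (it is tracked, it goes by ground, it is classified as Y): it is tagged W.
By R5 (it has marker C, it is fragile): it meets criterion M.
By R6 (it meets criterion M, it is priority): it has marker S.
By R24 (it has marker S, it is tagged W): it is in state J.
By R3 (it is in state J, it is tagged D): it satisfies condition B.

Yes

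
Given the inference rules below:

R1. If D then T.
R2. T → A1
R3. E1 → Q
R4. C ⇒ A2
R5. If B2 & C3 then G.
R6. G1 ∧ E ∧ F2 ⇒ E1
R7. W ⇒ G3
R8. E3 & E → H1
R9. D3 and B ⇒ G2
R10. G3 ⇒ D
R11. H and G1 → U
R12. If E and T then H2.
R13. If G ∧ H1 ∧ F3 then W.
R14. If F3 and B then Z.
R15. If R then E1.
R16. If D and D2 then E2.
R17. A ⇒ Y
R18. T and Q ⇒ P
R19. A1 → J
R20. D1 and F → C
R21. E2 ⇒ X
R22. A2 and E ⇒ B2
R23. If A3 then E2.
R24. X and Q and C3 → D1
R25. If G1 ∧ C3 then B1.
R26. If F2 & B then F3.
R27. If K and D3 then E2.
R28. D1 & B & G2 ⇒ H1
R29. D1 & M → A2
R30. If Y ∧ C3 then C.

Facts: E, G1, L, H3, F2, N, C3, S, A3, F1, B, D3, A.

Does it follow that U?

No

Forward chaining from the given facts derives: E1, G2, Y, E2, B1, F3, C, Q, A2, Z, X, B2, D1, H1, G, W, G3, D, T, A1, H2, P, J.
The only rule concluding U is R11, which needs H; that is never established.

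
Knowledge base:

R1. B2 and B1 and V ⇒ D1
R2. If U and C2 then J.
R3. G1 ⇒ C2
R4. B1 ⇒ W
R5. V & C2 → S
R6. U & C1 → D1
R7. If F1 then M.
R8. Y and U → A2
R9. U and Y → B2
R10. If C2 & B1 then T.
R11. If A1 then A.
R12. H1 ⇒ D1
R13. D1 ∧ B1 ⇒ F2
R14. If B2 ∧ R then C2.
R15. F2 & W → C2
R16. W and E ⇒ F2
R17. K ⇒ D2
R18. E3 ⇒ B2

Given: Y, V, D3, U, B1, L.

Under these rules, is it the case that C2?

W  (by R4: B1)
B2  (by R9: U, Y)
D1  (by R1: B2, B1, V)
F2  (by R13: D1, B1)
C2  (by R15: F2, W)

Yes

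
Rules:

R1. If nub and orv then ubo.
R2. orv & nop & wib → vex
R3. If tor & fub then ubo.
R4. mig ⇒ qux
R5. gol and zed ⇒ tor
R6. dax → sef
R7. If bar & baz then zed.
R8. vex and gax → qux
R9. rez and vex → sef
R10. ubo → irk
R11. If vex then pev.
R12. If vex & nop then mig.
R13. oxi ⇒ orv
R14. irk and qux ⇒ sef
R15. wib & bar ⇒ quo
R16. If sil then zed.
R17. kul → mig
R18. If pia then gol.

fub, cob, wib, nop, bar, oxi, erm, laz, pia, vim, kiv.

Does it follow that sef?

Forward chaining from the given facts derives: orv, quo, gol, vex, pev, mig, qux.
Rules concluding sef: R6 needs dax; R9 needs rez; R14 needs irk — none of these are established.

No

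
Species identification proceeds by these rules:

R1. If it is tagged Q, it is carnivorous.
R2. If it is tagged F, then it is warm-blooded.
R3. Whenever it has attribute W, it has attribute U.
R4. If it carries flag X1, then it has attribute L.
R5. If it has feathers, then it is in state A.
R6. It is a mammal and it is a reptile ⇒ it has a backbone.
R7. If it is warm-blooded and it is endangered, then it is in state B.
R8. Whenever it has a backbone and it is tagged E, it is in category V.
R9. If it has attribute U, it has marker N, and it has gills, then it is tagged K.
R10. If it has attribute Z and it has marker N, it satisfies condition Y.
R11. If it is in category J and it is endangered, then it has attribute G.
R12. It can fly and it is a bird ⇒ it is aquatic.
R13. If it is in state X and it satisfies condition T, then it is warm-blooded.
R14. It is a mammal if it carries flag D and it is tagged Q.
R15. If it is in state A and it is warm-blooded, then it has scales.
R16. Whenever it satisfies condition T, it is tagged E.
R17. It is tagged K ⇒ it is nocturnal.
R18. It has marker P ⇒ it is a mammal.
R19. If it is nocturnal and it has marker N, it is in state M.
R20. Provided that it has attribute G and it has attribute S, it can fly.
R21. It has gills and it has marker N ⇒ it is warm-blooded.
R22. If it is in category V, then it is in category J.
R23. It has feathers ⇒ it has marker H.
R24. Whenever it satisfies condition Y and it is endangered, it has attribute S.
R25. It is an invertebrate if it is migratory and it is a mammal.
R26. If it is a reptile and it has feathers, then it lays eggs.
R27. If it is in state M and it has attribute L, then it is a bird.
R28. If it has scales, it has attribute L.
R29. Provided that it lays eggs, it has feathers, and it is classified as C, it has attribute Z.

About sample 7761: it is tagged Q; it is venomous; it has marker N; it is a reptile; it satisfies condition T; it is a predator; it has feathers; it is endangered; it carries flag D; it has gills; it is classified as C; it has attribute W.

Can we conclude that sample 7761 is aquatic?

Yes

By R3 (it has attribute W): it has attribute U.
By R5 (it has feathers): it is in state A.
By R9 (it has attribute U, it has marker N, it has gills): it is tagged K.
By R14 (it carries flag D, it is tagged Q): it is a mammal.
By R16 (it satisfies condition T): it is tagged E.
By R17 (it is tagged K): it is nocturnal.
By R19 (it is nocturnal, it has marker N): it is in state M.
By R21 (it has gills, it has marker N): it is warm-blooded.
By R26 (it is a reptile, it has feathers): it lays eggs.
By R29 (it lays eggs, it has feathers, it is classified as C): it has attribute Z.
By R6 (it is a mammal, it is a reptile): it has a backbone.
By R8 (it has a backbone, it is tagged E): it is in category V.
By R10 (it has attribute Z, it has marker N): it satisfies condition Y.
By R15 (it is in state A, it is warm-blooded): it has scales.
By R22 (it is in category V): it is in category J.
By R24 (it satisfies condition Y, it is endangered): it has attribute S.
By R28 (it has scales): it has attribute L.
By R11 (it is in category J, it is endangered): it has attribute G.
By R20 (it has attribute G, it has attribute S): it can fly.
By R27 (it is in state M, it has attribute L): it is a bird.
By R12 (it can fly, it is a bird): it is aquatic.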